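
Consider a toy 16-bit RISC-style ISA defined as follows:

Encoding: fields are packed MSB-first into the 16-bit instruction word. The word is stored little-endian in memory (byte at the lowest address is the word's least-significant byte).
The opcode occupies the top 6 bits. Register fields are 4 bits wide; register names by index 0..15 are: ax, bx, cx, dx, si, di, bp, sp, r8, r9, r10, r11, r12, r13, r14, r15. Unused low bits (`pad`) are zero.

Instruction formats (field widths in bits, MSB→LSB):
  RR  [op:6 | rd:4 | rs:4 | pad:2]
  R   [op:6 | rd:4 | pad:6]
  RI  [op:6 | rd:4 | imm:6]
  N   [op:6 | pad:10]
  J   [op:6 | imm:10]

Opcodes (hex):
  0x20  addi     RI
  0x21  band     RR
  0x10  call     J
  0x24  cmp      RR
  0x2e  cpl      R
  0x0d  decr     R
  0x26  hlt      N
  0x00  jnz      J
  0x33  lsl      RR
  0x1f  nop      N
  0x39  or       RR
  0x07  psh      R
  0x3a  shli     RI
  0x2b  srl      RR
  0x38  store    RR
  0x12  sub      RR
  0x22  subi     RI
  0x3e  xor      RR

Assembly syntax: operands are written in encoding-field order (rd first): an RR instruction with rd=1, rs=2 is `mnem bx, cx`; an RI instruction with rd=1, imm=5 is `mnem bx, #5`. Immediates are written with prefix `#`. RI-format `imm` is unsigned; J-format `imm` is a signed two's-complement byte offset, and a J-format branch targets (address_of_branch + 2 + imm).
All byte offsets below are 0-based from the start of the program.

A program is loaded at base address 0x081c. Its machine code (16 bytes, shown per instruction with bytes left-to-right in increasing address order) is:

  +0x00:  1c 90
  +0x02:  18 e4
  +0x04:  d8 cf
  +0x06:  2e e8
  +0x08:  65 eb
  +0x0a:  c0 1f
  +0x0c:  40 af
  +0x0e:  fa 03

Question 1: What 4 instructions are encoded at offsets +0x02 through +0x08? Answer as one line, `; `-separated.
+0x02: 18 e4 ⇒ word 0xe418 (little)
  top 6b → 0x39 → or [RR]
  rd: (w>>6)&0xf=0x0 → ax
  rs: (w>>2)&0xf=0x6 → bp
+0x04: d8 cf ⇒ word 0xcfd8 (little)
  top 6b → 0x33 → lsl [RR]
  rd: (w>>6)&0xf=0xf → r15
  rs: (w>>2)&0xf=0x6 → bp
+0x06: 2e e8 ⇒ word 0xe82e (little)
  top 6b → 0x3a → shli [RI]
  rd: (w>>6)&0xf=0x0 → ax
  imm: (w>>0)&0x3f=0x2e → #46
+0x08: 65 eb ⇒ word 0xeb65 (little)
  top 6b → 0x3a → shli [RI]
  rd: (w>>6)&0xf=0xd → r13
  imm: (w>>0)&0x3f=0x25 → #37

or ax, bp; lsl r15, bp; shli ax, #46; shli r13, #37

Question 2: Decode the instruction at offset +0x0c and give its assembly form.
srl r13, ax

[0c] 40 af → 0xaf40
  opcode bits[15:10]=0x2b: srl/RR
  [9:6] rd=13 = r13
  [5:2] rs=0 = ax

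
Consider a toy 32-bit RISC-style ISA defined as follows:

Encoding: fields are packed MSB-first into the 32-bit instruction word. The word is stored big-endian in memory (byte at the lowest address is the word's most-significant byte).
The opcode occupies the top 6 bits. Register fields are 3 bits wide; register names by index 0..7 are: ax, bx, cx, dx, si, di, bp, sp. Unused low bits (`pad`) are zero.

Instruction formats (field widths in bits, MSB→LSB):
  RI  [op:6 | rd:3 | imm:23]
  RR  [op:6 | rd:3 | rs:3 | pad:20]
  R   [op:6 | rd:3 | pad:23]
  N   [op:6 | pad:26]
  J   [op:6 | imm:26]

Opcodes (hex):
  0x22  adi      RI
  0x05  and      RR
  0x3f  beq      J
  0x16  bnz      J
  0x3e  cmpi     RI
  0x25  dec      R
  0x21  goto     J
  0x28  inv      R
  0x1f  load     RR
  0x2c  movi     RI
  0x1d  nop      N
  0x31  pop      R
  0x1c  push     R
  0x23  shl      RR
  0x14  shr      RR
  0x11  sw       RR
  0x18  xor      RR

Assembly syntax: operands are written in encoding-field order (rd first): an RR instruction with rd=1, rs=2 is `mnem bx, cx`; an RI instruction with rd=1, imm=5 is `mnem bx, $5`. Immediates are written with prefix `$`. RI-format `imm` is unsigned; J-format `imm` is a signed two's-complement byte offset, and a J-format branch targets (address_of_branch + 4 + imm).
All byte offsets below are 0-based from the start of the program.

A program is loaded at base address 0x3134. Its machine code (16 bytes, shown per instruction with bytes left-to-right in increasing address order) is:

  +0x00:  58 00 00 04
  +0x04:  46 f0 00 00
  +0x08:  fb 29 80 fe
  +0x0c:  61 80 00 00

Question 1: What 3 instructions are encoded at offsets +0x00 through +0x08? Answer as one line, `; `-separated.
@+00  big-endian(58 00 00 04) = 0x58000004
  opcode bits[31:26]=0x16: bnz/J
  imm@[25:0]=0x4 ⇒ $4
@+04  big-endian(46 f0 00 00) = 0x46f00000
  opcode bits[31:26]=0x11: sw/RR
  rd@[25:23]=0x5 ⇒ di
  rs@[22:20]=0x7 ⇒ sp
@+08  big-endian(fb 29 80 fe) = 0xfb2980fe
  opcode bits[31:26]=0x3e: cmpi/RI
  rd@[25:23]=0x6 ⇒ bp
  imm@[22:0]=0x2980fe ⇒ $2719998

bnz $4; sw di, sp; cmpi bp, $2719998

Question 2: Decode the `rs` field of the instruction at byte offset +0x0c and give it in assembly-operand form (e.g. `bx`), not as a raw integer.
[0c] 61 80 00 00 → 0x61800000
  op=0x61800000>>26=0x18 ⇒ xor (RR)
  rd@[25:23]=0x3 ⇒ dx
  rs@[22:20]=0x0 ⇒ ax

ax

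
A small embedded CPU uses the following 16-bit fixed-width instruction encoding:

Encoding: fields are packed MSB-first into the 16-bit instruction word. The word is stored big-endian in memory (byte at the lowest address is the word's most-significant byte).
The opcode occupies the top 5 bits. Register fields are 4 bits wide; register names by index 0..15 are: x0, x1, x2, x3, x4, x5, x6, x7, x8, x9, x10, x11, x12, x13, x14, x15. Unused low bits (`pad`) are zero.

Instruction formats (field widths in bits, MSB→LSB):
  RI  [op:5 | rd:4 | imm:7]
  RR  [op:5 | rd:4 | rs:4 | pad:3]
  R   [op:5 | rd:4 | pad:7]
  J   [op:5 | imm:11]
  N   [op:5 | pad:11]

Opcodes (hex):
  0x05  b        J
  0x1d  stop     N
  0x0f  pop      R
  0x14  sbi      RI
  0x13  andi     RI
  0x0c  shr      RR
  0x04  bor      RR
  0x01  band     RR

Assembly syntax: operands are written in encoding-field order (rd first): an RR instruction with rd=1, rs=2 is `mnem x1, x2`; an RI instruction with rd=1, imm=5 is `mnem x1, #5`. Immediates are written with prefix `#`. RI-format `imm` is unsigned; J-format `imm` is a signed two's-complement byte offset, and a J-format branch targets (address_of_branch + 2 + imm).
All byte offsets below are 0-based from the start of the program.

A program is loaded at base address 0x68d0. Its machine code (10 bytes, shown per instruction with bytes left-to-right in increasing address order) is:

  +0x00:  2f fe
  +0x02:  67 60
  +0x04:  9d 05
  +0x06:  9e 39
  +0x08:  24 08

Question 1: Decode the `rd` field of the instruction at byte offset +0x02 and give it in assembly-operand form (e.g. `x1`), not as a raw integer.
x14

[02] 67 60 → 0x6760
  top 5b → 0xc → shr [RR]
  [10:7] rd=14 = x14
  [6:3] rs=12 = x12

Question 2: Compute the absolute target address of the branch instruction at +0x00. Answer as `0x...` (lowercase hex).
off 0x00: read 2f fe as big → 0x2ffe
  opcode bits[15:11]=0x5: b/J
  [10:0] imm=2046 (s11→-2) = #-2
  target = base 0x68d0 + off 0x00 + 2 + imm -2 = 0x68d0

0x68d0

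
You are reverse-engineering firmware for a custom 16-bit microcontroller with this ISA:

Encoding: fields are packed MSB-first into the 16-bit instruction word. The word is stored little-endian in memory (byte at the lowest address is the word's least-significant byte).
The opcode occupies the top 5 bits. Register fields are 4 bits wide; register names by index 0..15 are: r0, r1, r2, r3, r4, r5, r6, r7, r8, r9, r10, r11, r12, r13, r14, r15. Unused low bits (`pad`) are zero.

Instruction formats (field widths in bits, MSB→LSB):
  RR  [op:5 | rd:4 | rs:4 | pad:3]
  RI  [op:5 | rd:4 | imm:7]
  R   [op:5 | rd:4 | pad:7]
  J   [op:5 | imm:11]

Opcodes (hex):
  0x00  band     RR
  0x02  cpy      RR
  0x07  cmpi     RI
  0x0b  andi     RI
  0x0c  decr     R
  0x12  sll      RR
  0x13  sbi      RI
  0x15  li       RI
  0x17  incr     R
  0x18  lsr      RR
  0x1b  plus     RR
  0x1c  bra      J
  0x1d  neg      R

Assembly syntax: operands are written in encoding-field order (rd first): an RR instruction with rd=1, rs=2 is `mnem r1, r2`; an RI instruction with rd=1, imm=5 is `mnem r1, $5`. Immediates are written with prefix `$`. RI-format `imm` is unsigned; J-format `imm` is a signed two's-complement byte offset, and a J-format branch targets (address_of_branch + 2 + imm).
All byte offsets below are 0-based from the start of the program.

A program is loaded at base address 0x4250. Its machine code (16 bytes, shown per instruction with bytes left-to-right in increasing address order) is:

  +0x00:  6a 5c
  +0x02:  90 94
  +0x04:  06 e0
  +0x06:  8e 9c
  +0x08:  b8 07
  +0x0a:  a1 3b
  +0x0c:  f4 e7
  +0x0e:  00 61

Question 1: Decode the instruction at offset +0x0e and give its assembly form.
decr r2

off 0x0e: read 00 61 as little → 0x6100
  top 5b → 0xc → decr [R]
  rd: (w>>7)&0xf=0x2 → r2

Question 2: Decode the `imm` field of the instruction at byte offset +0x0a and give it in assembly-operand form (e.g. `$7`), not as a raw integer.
+0x0a: a1 3b ⇒ word 0x3ba1 (little)
  top 5b → 0x7 → cmpi [RI]
  rd@[10:7]=0x7 ⇒ r7
  imm@[6:0]=0x21 ⇒ $33

$33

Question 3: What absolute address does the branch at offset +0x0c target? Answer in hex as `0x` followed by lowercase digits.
@+0c  little-endian(f4 e7) = 0xe7f4
  opcode bits[15:11]=0x1c: bra/J
  [10:0] imm=2036 (s11→-12) = $-12
  target = base 0x4250 + off 0x0c + 2 + imm -12 = 0x4252

0x4252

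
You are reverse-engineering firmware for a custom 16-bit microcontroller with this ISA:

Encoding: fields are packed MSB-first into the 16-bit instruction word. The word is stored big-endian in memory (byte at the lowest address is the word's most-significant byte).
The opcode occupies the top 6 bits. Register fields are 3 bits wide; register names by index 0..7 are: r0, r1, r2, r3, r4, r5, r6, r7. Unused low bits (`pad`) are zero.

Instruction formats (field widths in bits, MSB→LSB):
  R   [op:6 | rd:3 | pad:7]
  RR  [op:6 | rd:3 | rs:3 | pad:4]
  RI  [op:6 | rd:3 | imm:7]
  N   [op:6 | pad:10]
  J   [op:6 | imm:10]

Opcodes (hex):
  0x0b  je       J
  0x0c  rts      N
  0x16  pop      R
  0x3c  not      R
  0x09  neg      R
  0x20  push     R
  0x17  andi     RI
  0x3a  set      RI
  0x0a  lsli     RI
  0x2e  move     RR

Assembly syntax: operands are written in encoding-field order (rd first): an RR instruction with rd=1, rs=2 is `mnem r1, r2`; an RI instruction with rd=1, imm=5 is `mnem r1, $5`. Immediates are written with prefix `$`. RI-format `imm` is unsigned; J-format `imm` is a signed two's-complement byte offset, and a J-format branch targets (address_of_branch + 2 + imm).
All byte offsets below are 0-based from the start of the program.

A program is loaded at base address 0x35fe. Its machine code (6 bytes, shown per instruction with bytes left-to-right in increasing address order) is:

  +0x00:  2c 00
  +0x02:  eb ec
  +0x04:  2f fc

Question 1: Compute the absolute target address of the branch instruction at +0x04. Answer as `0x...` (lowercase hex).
+0x04: 2f fc ⇒ word 0x2ffc (big)
  op=0x2ffc>>10=0xb ⇒ je (J)
  imm: (w>>0)&0x3ff=0x3fc (s10→-4) → $-4
  target = base 0x35fe + off 0x04 + 2 + imm -4 = 0x3600

0x3600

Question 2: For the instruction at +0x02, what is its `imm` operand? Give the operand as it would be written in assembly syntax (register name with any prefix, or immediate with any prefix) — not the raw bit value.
$108

@+02  big-endian(eb ec) = 0xebec
  top 6b → 0x3a → set [RI]
  rd: (w>>7)&0x7=0x7 → r7
  imm: (w>>0)&0x7f=0x6c → $108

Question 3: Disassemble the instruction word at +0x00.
@+00  big-endian(2c 00) = 0x2c00
  op=0x2c00>>10=0xb ⇒ je (J)
  imm@[9:0]=0x0 ⇒ $0

je $0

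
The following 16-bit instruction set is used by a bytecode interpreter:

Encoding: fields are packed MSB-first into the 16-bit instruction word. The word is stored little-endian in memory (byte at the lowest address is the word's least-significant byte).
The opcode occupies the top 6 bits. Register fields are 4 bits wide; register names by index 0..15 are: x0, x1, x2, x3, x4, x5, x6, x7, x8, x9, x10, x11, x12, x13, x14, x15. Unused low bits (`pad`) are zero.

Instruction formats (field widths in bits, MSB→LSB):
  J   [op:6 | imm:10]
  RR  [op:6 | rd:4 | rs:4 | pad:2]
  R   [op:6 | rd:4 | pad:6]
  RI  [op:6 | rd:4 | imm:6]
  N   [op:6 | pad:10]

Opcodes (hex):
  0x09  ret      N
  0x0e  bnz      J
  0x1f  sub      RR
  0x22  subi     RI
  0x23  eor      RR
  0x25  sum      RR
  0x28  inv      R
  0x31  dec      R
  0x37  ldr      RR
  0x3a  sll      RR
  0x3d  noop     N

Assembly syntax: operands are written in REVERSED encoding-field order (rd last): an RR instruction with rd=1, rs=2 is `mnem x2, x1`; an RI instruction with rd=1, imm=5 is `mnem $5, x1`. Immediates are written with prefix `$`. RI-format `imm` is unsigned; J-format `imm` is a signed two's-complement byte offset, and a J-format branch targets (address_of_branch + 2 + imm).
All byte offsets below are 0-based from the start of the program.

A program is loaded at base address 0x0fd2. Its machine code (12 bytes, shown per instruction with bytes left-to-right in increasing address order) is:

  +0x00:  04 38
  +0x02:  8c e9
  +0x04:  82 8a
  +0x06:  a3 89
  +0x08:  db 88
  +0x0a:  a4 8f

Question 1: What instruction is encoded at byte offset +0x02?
sll x3, x6

+0x02: 8c e9 ⇒ word 0xe98c (little)
  top 6b → 0x3a → sll [RR]
  [9:6] rd=6 = x6
  [5:2] rs=3 = x3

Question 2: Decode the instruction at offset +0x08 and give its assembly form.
@+08  little-endian(db 88) = 0x88db
  top 6b → 0x22 → subi [RI]
  rd: (w>>6)&0xf=0x3 → x3
  imm: (w>>0)&0x3f=0x1b → $27

subi $27, x3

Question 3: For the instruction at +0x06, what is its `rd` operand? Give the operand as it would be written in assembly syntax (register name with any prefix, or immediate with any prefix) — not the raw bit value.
x6

[06] a3 89 → 0x89a3
  top 6b → 0x22 → subi [RI]
  [9:6] rd=6 = x6
  [5:0] imm=35 = $35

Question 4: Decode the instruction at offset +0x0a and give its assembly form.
eor x9, x14

[0a] a4 8f → 0x8fa4
  top 6b → 0x23 → eor [RR]
  [9:6] rd=14 = x14
  [5:2] rs=9 = x9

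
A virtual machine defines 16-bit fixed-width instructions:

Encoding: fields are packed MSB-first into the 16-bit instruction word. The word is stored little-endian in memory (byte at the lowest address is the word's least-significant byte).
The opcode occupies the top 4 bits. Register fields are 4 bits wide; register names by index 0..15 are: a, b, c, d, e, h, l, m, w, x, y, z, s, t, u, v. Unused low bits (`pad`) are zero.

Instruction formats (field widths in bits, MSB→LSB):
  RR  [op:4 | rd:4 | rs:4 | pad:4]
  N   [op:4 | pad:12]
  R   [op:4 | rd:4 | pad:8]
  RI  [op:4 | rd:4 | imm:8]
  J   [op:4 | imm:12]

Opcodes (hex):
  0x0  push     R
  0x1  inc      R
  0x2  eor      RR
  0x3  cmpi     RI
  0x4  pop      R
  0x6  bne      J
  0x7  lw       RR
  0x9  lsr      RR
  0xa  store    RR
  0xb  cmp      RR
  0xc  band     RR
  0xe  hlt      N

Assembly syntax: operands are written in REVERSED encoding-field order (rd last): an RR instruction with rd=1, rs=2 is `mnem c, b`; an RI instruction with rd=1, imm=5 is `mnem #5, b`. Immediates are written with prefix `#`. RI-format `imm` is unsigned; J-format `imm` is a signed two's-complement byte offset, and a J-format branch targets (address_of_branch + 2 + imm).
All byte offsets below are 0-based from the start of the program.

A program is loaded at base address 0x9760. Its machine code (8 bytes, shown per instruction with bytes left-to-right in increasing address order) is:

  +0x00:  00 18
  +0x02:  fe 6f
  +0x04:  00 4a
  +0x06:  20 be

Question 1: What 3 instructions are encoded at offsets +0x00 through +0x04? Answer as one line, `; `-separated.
inc w; bne #-2; pop y

@+00  little-endian(00 18) = 0x1800
  top 4b → 0x1 → inc [R]
  [11:8] rd=8 = w
@+02  little-endian(fe 6f) = 0x6ffe
  top 4b → 0x6 → bne [J]
  [11:0] imm=4094 (s12→-2) = #-2
@+04  little-endian(00 4a) = 0x4a00
  top 4b → 0x4 → pop [R]
  [11:8] rd=10 = y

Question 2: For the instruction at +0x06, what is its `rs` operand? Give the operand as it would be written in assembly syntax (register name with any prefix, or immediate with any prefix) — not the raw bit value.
c

@+06  little-endian(20 be) = 0xbe20
  op=0xbe20>>12=0xb ⇒ cmp (RR)
  rd: (w>>8)&0xf=0xe → u
  rs: (w>>4)&0xf=0x2 → c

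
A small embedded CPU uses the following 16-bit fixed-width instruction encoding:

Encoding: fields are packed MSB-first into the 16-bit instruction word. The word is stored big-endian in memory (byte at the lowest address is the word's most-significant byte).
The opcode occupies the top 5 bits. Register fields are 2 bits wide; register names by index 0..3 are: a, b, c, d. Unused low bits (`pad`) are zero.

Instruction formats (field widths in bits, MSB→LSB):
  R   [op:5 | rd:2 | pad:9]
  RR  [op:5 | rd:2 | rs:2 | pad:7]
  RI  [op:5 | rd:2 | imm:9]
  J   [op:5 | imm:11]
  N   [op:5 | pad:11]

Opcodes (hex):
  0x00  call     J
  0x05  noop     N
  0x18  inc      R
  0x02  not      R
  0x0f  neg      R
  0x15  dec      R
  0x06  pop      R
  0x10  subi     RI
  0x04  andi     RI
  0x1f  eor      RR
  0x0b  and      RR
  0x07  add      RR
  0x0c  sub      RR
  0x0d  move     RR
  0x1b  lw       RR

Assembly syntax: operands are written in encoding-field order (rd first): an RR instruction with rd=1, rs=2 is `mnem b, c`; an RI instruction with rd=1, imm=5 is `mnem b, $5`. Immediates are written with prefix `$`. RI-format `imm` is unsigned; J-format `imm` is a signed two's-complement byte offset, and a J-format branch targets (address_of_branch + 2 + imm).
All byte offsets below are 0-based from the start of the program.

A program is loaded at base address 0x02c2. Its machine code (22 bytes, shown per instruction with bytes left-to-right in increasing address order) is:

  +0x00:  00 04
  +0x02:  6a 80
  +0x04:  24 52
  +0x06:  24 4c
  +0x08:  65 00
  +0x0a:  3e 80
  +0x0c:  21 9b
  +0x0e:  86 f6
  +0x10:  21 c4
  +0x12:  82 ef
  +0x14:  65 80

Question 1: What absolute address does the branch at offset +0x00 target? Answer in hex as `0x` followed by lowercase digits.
0x02c8

[00] 00 04 → 0x0004
  op=0x0004>>11=0x0 ⇒ call (J)
  imm: (w>>0)&0x7ff=0x4 → $4
  target = base 0x02c2 + off 0x00 + 2 + imm 4 = 0x02c8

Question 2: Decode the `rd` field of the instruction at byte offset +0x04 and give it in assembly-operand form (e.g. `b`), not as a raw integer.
c

+0x04: 24 52 ⇒ word 0x2452 (big)
  top 5b → 0x4 → andi [RI]
  [10:9] rd=2 = c
  [8:0] imm=82 = $82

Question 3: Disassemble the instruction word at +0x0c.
+0x0c: 21 9b ⇒ word 0x219b (big)
  opcode bits[15:11]=0x4: andi/RI
  [10:9] rd=0 = a
  [8:0] imm=411 = $411

andi a, $411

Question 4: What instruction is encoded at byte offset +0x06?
andi c, $76

off 0x06: read 24 4c as big → 0x244c
  top 5b → 0x4 → andi [RI]
  rd: (w>>9)&0x3=0x2 → c
  imm: (w>>0)&0x1ff=0x4c → $76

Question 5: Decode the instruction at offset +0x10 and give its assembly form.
andi a, $452

+0x10: 21 c4 ⇒ word 0x21c4 (big)
  top 5b → 0x4 → andi [RI]
  [10:9] rd=0 = a
  [8:0] imm=452 = $452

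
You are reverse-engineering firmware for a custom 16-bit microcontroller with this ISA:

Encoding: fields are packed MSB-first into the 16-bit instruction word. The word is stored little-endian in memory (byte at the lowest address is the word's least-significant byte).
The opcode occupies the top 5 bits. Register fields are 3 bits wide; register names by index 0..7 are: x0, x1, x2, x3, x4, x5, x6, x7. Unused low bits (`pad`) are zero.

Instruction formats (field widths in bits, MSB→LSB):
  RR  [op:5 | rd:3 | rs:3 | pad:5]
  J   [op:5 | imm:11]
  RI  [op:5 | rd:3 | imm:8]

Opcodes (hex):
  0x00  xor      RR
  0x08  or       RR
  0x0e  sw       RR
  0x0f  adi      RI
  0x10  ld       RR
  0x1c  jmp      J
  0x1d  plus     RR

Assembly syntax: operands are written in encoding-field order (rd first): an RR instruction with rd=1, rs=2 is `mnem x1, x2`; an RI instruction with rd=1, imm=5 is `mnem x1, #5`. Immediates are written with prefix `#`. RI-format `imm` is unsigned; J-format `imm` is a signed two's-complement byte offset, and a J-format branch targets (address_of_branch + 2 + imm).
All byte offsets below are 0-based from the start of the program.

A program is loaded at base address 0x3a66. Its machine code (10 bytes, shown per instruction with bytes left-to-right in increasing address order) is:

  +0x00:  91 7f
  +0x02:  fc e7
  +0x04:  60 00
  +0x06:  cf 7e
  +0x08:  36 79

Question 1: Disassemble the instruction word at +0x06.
[06] cf 7e → 0x7ecf
  top 5b → 0xf → adi [RI]
  rd@[10:8]=0x6 ⇒ x6
  imm@[7:0]=0xcf ⇒ #207

adi x6, #207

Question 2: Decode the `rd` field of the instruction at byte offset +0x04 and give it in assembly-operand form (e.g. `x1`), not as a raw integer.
@+04  little-endian(60 00) = 0x0060
  opcode bits[15:11]=0x0: xor/RR
  [10:8] rd=0 = x0
  [7:5] rs=3 = x3

x0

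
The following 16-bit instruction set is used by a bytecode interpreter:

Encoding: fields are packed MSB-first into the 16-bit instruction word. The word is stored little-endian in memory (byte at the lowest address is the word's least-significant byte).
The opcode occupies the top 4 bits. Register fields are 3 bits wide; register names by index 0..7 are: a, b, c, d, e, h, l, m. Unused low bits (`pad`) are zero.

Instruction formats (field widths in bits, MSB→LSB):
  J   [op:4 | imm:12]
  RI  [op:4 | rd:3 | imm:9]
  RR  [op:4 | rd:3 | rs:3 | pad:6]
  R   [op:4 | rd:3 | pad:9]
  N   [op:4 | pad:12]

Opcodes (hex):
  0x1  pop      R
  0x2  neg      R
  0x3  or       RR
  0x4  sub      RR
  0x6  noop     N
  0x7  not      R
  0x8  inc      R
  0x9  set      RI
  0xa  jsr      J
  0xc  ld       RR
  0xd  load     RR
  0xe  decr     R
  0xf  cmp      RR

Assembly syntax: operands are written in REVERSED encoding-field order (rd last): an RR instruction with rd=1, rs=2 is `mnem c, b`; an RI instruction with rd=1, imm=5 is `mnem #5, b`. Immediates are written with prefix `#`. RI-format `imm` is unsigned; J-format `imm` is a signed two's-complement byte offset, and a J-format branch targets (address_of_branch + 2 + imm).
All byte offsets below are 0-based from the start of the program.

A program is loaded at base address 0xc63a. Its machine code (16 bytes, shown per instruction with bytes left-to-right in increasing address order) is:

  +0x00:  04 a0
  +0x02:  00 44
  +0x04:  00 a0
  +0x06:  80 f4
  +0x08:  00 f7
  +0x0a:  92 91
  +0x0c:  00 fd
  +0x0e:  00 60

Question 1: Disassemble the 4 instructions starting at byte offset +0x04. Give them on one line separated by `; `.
+0x04: 00 a0 ⇒ word 0xa000 (little)
  opcode bits[15:12]=0xa: jsr/J
  [11:0] imm=0 = #0
+0x06: 80 f4 ⇒ word 0xf480 (little)
  opcode bits[15:12]=0xf: cmp/RR
  [11:9] rd=2 = c
  [8:6] rs=2 = c
+0x08: 00 f7 ⇒ word 0xf700 (little)
  opcode bits[15:12]=0xf: cmp/RR
  [11:9] rd=3 = d
  [8:6] rs=4 = e
+0x0a: 92 91 ⇒ word 0x9192 (little)
  opcode bits[15:12]=0x9: set/RI
  [11:9] rd=0 = a
  [8:0] imm=402 = #402

jsr #0; cmp c, c; cmp e, d; set #402, a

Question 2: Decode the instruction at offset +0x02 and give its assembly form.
+0x02: 00 44 ⇒ word 0x4400 (little)
  opcode bits[15:12]=0x4: sub/RR
  rd@[11:9]=0x2 ⇒ c
  rs@[8:6]=0x0 ⇒ a

sub a, c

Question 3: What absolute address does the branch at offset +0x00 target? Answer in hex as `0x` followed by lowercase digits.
+0x00: 04 a0 ⇒ word 0xa004 (little)
  op=0xa004>>12=0xa ⇒ jsr (J)
  [11:0] imm=4 = #4
  target = base 0xc63a + off 0x00 + 2 + imm 4 = 0xc640

0xc640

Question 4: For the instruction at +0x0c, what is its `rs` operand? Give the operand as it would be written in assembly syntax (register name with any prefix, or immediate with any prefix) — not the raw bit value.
off 0x0c: read 00 fd as little → 0xfd00
  op=0xfd00>>12=0xf ⇒ cmp (RR)
  rd@[11:9]=0x6 ⇒ l
  rs@[8:6]=0x4 ⇒ e

e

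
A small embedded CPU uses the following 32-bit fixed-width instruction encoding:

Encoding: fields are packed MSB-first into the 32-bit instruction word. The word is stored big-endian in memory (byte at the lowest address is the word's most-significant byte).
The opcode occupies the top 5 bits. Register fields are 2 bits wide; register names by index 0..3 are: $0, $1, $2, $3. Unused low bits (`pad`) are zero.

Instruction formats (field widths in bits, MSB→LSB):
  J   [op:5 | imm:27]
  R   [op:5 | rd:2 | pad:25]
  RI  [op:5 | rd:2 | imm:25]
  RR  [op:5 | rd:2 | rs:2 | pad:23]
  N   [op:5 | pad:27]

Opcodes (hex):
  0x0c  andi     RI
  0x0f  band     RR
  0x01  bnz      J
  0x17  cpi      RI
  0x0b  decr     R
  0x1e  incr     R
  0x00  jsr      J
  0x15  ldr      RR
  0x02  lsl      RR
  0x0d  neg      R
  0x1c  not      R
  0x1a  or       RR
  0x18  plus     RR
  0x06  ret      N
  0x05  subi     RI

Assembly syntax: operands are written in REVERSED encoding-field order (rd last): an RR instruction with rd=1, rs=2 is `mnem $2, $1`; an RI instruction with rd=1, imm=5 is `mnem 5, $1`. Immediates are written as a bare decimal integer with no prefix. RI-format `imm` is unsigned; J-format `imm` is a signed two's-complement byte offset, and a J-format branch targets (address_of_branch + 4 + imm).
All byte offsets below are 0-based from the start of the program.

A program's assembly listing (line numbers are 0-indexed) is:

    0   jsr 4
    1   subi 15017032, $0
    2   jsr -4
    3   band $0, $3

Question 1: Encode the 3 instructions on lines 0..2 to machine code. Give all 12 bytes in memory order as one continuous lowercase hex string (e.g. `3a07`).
0000000428e5244807fffffc

0. jsr fields op=0x0:5|imm=4:27 → word 00000004h → 00 00 00 04
1. subi fields op=0x5:5|rd=0:2|imm=15017032:25 → word 28e52448h → 28 e5 24 48
2. jsr fields op=0x0:5|imm=-4:27 → word 07fffffch → 07 ff ff fc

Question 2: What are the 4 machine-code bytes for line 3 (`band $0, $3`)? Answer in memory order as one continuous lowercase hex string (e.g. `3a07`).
7e000000

3. band fields op=0xf:5|rd=3:2|rs=0:2|pad=0:23 → word 7e000000h → 7e 00 00 00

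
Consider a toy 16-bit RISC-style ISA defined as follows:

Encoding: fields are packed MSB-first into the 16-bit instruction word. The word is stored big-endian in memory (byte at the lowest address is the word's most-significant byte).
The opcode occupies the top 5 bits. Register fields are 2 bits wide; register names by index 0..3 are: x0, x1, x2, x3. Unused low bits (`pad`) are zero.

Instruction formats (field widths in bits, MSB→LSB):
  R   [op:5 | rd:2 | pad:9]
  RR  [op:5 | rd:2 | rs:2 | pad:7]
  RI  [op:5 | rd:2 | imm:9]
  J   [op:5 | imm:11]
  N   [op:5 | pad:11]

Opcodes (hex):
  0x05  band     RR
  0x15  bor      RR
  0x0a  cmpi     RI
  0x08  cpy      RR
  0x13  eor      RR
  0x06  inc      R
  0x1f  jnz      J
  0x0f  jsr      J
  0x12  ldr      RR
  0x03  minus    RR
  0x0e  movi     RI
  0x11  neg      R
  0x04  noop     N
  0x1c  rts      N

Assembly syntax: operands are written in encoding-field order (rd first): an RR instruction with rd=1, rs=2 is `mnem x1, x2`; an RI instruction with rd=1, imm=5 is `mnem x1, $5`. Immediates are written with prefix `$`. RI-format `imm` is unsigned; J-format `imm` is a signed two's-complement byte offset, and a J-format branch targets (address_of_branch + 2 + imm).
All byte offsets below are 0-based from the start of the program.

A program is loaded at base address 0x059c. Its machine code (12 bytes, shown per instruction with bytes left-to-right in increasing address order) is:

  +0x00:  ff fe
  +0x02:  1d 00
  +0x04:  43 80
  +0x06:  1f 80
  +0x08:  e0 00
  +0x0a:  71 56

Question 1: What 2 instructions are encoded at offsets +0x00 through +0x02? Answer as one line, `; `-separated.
off 0x00: read ff fe as big → 0xfffe
  top 5b → 0x1f → jnz [J]
  [10:0] imm=2046 (s11→-2) = $-2
off 0x02: read 1d 00 as big → 0x1d00
  top 5b → 0x3 → minus [RR]
  [10:9] rd=2 = x2
  [8:7] rs=2 = x2

jnz $-2; minus x2, x2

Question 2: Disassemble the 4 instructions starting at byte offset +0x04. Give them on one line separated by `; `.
[04] 43 80 → 0x4380
  top 5b → 0x8 → cpy [RR]
  rd@[10:9]=0x1 ⇒ x1
  rs@[8:7]=0x3 ⇒ x3
[06] 1f 80 → 0x1f80
  top 5b → 0x3 → minus [RR]
  rd@[10:9]=0x3 ⇒ x3
  rs@[8:7]=0x3 ⇒ x3
[08] e0 00 → 0xe000
  top 5b → 0x1c → rts [N]
[0a] 71 56 → 0x7156
  top 5b → 0xe → movi [RI]
  rd@[10:9]=0x0 ⇒ x0
  imm@[8:0]=0x156 ⇒ $342

cpy x1, x3; minus x3, x3; rts; movi x0, $342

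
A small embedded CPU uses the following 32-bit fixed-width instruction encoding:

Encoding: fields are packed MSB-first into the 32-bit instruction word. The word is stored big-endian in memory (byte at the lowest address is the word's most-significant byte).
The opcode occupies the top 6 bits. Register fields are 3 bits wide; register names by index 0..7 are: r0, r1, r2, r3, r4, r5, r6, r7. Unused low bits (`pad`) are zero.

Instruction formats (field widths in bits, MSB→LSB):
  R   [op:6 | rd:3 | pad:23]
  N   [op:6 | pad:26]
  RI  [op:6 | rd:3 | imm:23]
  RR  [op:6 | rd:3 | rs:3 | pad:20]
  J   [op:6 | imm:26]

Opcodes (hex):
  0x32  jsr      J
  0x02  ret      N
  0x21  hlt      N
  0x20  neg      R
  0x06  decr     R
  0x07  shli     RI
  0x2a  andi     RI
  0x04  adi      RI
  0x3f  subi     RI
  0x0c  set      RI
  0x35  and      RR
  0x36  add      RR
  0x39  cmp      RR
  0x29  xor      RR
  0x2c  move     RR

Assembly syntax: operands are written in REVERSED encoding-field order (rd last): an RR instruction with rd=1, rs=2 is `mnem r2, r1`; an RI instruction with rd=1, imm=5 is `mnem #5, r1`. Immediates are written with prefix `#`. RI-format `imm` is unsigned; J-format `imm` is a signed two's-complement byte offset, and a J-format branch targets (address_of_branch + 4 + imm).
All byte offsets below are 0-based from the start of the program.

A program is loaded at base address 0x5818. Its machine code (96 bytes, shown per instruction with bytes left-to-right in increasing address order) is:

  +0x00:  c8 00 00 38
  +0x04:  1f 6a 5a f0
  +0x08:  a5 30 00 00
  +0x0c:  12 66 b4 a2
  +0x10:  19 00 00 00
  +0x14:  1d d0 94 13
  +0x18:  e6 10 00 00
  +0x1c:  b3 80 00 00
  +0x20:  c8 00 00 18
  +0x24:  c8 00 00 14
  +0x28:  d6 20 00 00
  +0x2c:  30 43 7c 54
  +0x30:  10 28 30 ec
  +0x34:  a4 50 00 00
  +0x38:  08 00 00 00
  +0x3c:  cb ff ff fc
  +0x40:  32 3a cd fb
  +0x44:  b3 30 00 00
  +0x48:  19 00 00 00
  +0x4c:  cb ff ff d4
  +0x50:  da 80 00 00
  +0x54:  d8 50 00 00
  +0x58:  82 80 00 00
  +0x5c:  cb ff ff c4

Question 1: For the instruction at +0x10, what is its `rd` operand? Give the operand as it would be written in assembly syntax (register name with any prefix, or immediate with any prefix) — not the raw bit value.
r2

+0x10: 19 00 00 00 ⇒ word 0x19000000 (big)
  opcode bits[31:26]=0x6: decr/R
  [25:23] rd=2 = r2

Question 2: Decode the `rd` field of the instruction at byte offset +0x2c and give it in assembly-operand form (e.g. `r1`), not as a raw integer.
+0x2c: 30 43 7c 54 ⇒ word 0x30437c54 (big)
  op=0x30437c54>>26=0xc ⇒ set (RI)
  [25:23] rd=0 = r0
  [22:0] imm=4422740 = #4422740

r0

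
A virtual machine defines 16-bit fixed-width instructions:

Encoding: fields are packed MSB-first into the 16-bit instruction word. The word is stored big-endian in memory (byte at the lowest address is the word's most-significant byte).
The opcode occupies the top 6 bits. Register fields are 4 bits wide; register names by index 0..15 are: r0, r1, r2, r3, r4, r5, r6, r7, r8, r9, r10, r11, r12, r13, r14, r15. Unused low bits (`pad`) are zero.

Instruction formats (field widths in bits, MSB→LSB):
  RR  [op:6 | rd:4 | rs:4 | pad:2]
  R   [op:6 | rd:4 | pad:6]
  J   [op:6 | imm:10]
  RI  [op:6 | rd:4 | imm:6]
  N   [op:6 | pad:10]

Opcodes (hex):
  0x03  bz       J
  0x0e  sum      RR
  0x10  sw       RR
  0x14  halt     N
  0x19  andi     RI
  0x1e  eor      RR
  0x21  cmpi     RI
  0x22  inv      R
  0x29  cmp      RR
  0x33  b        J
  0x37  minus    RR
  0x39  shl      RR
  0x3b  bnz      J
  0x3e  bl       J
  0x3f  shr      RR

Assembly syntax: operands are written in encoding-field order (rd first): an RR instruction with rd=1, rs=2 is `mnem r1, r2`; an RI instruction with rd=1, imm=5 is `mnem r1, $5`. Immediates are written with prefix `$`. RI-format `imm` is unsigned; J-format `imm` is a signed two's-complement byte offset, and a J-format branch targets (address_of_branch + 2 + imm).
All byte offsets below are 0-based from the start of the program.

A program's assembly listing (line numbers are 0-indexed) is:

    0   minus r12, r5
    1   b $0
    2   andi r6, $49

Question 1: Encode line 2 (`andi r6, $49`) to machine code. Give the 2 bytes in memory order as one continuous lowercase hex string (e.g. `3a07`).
65b1

2. andi fields op=0x19:6|rd=6:4|imm=49:6 → word 65b1h → 65 b1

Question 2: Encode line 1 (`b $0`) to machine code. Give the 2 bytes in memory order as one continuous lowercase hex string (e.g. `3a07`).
1. b fields op=0x33:6|imm=0:10 → word cc00h → cc 00

cc00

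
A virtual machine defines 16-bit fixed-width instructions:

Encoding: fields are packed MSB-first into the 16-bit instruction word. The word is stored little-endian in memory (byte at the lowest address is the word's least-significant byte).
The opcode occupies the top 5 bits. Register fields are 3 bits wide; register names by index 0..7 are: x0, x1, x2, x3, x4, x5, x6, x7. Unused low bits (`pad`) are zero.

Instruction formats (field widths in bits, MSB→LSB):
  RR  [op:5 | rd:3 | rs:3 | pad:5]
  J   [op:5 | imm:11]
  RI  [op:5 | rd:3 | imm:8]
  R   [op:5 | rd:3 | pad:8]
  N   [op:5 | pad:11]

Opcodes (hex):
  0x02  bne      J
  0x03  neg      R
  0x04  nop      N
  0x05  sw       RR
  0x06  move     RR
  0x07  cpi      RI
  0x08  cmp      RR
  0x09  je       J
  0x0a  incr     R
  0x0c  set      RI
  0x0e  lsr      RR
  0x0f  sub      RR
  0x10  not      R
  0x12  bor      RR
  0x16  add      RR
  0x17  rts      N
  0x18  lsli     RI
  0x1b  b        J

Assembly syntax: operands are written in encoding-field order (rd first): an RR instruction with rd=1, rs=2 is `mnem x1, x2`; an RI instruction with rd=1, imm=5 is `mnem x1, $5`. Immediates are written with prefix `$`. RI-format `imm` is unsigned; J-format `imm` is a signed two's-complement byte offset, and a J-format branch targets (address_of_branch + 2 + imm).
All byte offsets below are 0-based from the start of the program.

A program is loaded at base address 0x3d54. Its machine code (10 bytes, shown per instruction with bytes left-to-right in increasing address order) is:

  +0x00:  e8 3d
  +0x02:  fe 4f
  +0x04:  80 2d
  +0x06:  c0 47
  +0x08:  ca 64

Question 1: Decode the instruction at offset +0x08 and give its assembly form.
off 0x08: read ca 64 as little → 0x64ca
  top 5b → 0xc → set [RI]
  rd: (w>>8)&0x7=0x4 → x4
  imm: (w>>0)&0xff=0xca → $202

set x4, $202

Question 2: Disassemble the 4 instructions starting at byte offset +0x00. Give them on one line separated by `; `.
+0x00: e8 3d ⇒ word 0x3de8 (little)
  op=0x3de8>>11=0x7 ⇒ cpi (RI)
  [10:8] rd=5 = x5
  [7:0] imm=232 = $232
+0x02: fe 4f ⇒ word 0x4ffe (little)
  op=0x4ffe>>11=0x9 ⇒ je (J)
  [10:0] imm=2046 (s11→-2) = $-2
+0x04: 80 2d ⇒ word 0x2d80 (little)
  op=0x2d80>>11=0x5 ⇒ sw (RR)
  [10:8] rd=5 = x5
  [7:5] rs=4 = x4
+0x06: c0 47 ⇒ word 0x47c0 (little)
  op=0x47c0>>11=0x8 ⇒ cmp (RR)
  [10:8] rd=7 = x7
  [7:5] rs=6 = x6

cpi x5, $232; je $-2; sw x5, x4; cmp x7, x6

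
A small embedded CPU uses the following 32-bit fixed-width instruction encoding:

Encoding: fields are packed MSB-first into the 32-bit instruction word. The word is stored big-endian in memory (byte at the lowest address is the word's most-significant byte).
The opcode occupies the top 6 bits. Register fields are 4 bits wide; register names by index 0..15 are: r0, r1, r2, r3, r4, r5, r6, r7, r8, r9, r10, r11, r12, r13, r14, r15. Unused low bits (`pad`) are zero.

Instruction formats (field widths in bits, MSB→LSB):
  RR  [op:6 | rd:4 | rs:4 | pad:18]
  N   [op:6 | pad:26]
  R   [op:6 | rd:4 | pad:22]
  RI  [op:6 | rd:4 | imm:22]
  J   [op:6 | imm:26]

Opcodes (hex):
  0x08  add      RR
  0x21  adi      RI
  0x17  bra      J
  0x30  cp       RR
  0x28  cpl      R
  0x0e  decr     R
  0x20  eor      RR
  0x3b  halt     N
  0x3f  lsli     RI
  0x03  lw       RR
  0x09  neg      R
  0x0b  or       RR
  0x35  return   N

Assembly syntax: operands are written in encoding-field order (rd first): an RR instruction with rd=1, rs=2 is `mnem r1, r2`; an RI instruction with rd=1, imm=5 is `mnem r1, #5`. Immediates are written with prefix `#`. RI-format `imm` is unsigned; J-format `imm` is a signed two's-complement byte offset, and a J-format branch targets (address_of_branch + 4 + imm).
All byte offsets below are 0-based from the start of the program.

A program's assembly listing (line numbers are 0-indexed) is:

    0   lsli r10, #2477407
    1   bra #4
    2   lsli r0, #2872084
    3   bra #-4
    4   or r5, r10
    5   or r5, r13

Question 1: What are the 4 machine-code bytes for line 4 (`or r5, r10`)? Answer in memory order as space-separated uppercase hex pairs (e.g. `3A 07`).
4. or fields op=0xb:6|rd=5:4|rs=10:4|pad=0:18 → word 2d680000h → 2d 68 00 00

2D 68 00 00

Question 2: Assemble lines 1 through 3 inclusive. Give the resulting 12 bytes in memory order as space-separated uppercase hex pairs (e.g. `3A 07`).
5C 00 00 04 FC 2B D3 14 5F FF FF FC

line 1 (bra): pack op=0x17:6|imm=4:26 = 0x5c000004; big→ 5c 00 00 04
line 2 (lsli): pack op=0x3f:6|rd=0:4|imm=2872084:22 = 0xfc2bd314; big→ fc 2b d3 14
line 3 (bra): pack op=0x17:6|imm=-4:26 = 0x5ffffffc; big→ 5f ff ff fc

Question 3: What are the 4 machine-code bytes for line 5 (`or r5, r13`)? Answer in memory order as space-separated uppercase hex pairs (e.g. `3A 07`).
2D 74 00 00

5. or fields op=0xb:6|rd=5:4|rs=13:4|pad=0:18 → word 2d740000h → 2d 74 00 00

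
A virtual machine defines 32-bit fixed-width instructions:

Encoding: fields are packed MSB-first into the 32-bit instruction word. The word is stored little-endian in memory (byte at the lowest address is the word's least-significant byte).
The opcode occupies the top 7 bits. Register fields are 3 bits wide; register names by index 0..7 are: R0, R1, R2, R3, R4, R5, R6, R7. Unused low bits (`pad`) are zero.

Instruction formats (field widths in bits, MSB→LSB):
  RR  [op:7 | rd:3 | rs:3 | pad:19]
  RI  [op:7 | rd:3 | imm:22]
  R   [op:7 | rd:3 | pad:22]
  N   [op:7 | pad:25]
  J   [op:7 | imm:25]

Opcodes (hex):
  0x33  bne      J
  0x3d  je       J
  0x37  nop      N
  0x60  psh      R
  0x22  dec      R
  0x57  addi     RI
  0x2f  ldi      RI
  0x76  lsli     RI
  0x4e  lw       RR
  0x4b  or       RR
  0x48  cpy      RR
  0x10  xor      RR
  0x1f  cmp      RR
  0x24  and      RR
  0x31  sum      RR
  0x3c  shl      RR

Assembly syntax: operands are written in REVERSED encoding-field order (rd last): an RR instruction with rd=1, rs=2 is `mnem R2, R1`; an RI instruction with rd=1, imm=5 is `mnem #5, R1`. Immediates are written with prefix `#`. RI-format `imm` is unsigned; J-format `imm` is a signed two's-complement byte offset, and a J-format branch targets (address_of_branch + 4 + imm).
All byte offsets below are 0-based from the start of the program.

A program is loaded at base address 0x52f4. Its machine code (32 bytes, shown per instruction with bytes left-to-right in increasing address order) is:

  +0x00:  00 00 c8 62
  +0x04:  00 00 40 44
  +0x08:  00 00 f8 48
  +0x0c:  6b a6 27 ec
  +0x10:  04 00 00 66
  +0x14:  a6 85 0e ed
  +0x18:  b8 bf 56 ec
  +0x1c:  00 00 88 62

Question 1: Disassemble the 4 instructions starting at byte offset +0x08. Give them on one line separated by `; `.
[08] 00 00 f8 48 → 0x48f80000
  top 7b → 0x24 → and [RR]
  rd: (w>>22)&0x7=0x3 → R3
  rs: (w>>19)&0x7=0x7 → R7
[0c] 6b a6 27 ec → 0xec27a66b
  top 7b → 0x76 → lsli [RI]
  rd: (w>>22)&0x7=0x0 → R0
  imm: (w>>0)&0x3fffff=0x27a66b → #2598507
[10] 04 00 00 66 → 0x66000004
  top 7b → 0x33 → bne [J]
  imm: (w>>0)&0x1ffffff=0x4 → #4
[14] a6 85 0e ed → 0xed0e85a6
  top 7b → 0x76 → lsli [RI]
  rd: (w>>22)&0x7=0x4 → R4
  imm: (w>>0)&0x3fffff=0xe85a6 → #951718

and R7, R3; lsli #2598507, R0; bne #4; lsli #951718, R4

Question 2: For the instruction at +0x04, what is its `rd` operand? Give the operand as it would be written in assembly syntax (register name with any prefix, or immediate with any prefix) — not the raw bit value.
@+04  little-endian(00 00 40 44) = 0x44400000
  op=0x44400000>>25=0x22 ⇒ dec (R)
  rd: (w>>22)&0x7=0x1 → R1

R1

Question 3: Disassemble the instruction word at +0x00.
sum R1, R3

+0x00: 00 00 c8 62 ⇒ word 0x62c80000 (little)
  opcode bits[31:25]=0x31: sum/RR
  rd@[24:22]=0x3 ⇒ R3
  rs@[21:19]=0x1 ⇒ R1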